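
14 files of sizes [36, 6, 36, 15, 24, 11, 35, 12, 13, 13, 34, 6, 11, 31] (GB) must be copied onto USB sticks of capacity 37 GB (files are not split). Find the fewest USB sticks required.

8

Total = 36 + 36 + 35 + 34 + 31 + 24 + 15 + 13 + 13 + 12 + 11 + 11 + 6 + 6 = 283 GB.
Lower bound: ⌈283/37⌉ = 8 USB sticks.
A packing using 8 USB sticks:
  USB stick 1: 36 = 36
  USB stick 2: 36 = 36
  USB stick 3: 35 = 35
  USB stick 4: 34 = 34
  USB stick 5: 31 + 6 = 37
  USB stick 6: 24 + 13 = 37
  USB stick 7: 15 + 13 + 6 = 34
  USB stick 8: 12 + 11 + 11 = 34
This matches the lower bound, so 8 is optimal.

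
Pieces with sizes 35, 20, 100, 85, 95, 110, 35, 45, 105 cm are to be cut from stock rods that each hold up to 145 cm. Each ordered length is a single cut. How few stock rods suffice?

Total = 110 + 105 + 100 + 95 + 85 + 45 + 35 + 35 + 20 = 630 cm.
Lower bound: ⌈630/145⌉ = 5 stock rods.
A packing using 5 stock rods:
  stock rod 1: 110 + 35 = 145
  stock rod 2: 105 + 35 = 140
  stock rod 3: 100 + 45 = 145
  stock rod 4: 95 + 20 = 115
  stock rod 5: 85 = 85
This matches the lower bound, so 5 is optimal.

5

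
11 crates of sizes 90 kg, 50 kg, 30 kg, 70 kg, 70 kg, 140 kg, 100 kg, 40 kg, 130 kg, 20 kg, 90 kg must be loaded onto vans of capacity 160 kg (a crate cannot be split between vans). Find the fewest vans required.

Total = 140 + 130 + 100 + 90 + 90 + 70 + 70 + 50 + 40 + 30 + 20 = 830 kg.
Lower bound: ⌈830/160⌉ = 6 vans.
A packing using 6 vans:
  van 1: 140 + 20 = 160
  van 2: 130 + 30 = 160
  van 3: 100 + 50 = 150
  van 4: 90 + 70 = 160
  van 5: 90 + 70 = 160
  van 6: 40 = 40
This matches the lower bound, so 6 is optimal.

6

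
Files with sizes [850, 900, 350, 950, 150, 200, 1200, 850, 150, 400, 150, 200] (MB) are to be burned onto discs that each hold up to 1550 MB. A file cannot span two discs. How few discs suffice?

5

Total = 1200 + 950 + 900 + 850 + 850 + 400 + 350 + 200 + 200 + 150 + 150 + 150 = 6350 MB.
Lower bound: ⌈6350/1550⌉ = 5 discs.
A packing using 5 discs:
  disc 1: 1200 + 350 = 1550
  disc 2: 950 + 400 + 200 = 1550
  disc 3: 900 + 200 + 150 + 150 + 150 = 1550
  disc 4: 850 = 850
  disc 5: 850 = 850
This matches the lower bound, so 5 is optimal.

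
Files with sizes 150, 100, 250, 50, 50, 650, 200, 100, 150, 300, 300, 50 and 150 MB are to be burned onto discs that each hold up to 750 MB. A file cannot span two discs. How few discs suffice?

4

Total = 650 + 300 + 300 + 250 + 200 + 150 + 150 + 150 + 100 + 100 + 50 + 50 + 50 = 2500 MB.
Lower bound: ⌈2500/750⌉ = 4 discs.
A packing using 4 discs:
  disc 1: 650 + 100 = 750
  disc 2: 300 + 300 + 150 = 750
  disc 3: 250 + 200 + 150 + 150 = 750
  disc 4: 100 + 50 + 50 + 50 = 250
This matches the lower bound, so 4 is optimal.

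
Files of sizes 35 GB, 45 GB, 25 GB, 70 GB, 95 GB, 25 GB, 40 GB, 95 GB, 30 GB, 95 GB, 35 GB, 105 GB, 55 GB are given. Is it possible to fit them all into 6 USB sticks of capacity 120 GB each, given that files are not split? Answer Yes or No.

Total = 750 GB; ⌈750/120⌉ = 7.
At least 7 USB sticks are required, but only 6 are allowed.

No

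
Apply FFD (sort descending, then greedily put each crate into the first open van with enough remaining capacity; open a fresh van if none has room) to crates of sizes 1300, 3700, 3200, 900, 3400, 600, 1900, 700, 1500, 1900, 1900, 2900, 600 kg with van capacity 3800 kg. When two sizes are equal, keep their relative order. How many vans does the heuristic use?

7

Sorted descending: 3700, 3400, 3200, 2900, 1900, 1900, 1900, 1500, 1300, 900, 700, 600, 600.
  3700 → van 1 (new)  [load 3700/3800]
  3400 → van 2 (new)  [load 3400/3800]
  3200 → van 3 (new)  [load 3200/3800]
  2900 → van 4 (new)  [load 2900/3800]
  1900 → van 5 (new)  [load 1900/3800]
  1900 → van 5  [load 3800/3800]
  1900 → van 6 (new)  [load 1900/3800]
  1500 → van 6  [load 3400/3800]
  1300 → van 7 (new)  [load 1300/3800]
  900 → van 4  [load 3800/3800]
  700 → van 7  [load 2000/3800]
  600 → van 3  [load 3800/3800]
  600 → van 7  [load 2600/3800]
7 vans opened.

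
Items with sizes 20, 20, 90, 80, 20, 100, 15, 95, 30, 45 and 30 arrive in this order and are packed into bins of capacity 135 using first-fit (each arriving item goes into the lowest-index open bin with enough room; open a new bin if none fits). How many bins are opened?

5

  20 → bin 1 (new)  [load 20/135]
  20 → bin 1  [load 40/135]
  90 → bin 1  [load 130/135]
  80 → bin 2 (new)  [load 80/135]
  20 → bin 2  [load 100/135]
  100 → bin 3 (new)  [load 100/135]
  15 → bin 2  [load 115/135]
  95 → bin 4 (new)  [load 95/135]
  30 → bin 3  [load 130/135]
  45 → bin 5 (new)  [load 45/135]
  30 → bin 4  [load 125/135]
5 bins opened.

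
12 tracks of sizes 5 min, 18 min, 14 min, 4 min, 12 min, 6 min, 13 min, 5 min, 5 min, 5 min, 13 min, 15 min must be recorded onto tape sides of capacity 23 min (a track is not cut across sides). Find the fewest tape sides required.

Total = 18 + 15 + 14 + 13 + 13 + 12 + 6 + 5 + 5 + 5 + 5 + 4 = 115 min.
Lower bound: ⌈115/23⌉ = 5 tape sides.
Also, 6 tracks each exceed 23/2 min, and no two of those can share a side, so at least 6 tape sides are needed.
A packing using 6 tape sides:
  side 1: 18 + 5 = 23
  side 2: 15 + 6 = 21
  side 3: 14 + 5 + 4 = 23
  side 4: 13 + 5 + 5 = 23
  side 5: 13 = 13
  side 6: 12 = 12
This matches the lower bound, so 6 is optimal.

6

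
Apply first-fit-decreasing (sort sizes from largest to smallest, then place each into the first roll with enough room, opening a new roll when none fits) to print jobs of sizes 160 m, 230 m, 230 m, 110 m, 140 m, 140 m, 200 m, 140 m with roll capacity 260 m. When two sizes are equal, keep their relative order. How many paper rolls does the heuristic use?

Sorted descending: 230, 230, 200, 160, 140, 140, 140, 110.
  230 → roll 1 (new)  [load 230/260]
  230 → roll 2 (new)  [load 230/260]
  200 → roll 3 (new)  [load 200/260]
  160 → roll 4 (new)  [load 160/260]
  140 → roll 5 (new)  [load 140/260]
  140 → roll 6 (new)  [load 140/260]
  140 → roll 7 (new)  [load 140/260]
  110 → roll 5  [load 250/260]
7 paper rolls opened.

7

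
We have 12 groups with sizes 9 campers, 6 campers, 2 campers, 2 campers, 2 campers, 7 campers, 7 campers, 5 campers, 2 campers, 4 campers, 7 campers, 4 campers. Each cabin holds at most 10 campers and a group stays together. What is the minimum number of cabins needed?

7

Total = 9 + 7 + 7 + 7 + 6 + 5 + 4 + 4 + 2 + 2 + 2 + 2 = 57 campers.
Lower bound: ⌈57/10⌉ = 6 cabins.
A packing using 7 cabins:
  cabin 1: 9 = 9
  cabin 2: 7 + 2 = 9
  cabin 3: 7 + 2 = 9
  cabin 4: 7 + 2 = 9
  cabin 5: 6 + 4 = 10
  cabin 6: 5 + 4 = 9
  cabin 7: 2 = 2
No arrangement into 6 cabins stays within capacity, so 7 is optimal.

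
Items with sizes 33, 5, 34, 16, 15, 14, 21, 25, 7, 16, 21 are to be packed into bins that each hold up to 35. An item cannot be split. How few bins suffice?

7

Total = 34 + 33 + 25 + 21 + 21 + 16 + 16 + 15 + 14 + 7 + 5 = 207.
Lower bound: ⌈207/35⌉ = 6 bins.
A packing using 7 bins:
  bin 1: 34 = 34
  bin 2: 33 = 33
  bin 3: 25 + 7 = 32
  bin 4: 21 + 14 = 35
  bin 5: 21 + 5 = 26
  bin 6: 16 + 16 = 32
  bin 7: 15 = 15
No arrangement into 6 bins stays within capacity, so 7 is optimal.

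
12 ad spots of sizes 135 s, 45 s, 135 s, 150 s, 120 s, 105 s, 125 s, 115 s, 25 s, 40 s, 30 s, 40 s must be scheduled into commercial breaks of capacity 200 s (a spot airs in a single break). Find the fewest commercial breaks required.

7

Total = 150 + 135 + 135 + 125 + 120 + 115 + 105 + 45 + 40 + 40 + 30 + 25 = 1065 s.
Lower bound: ⌈1065/200⌉ = 6 commercial breaks.
Also, 7 ad spots each exceed 100 s, and no two of those can share a break, so at least 7 commercial breaks are needed.
A packing using 7 commercial breaks:
  break 1: 150 + 45 = 195
  break 2: 135 + 40 + 25 = 200
  break 3: 135 + 40 = 175
  break 4: 125 + 30 = 155
  break 5: 120 = 120
  break 6: 115 = 115
  break 7: 105 = 105
This matches the lower bound, so 7 is optimal.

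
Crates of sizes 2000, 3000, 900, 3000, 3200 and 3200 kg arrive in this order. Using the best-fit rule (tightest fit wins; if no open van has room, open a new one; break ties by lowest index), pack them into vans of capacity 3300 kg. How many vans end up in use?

  2000 → van 1 (new)  [load 2000/3300]
  3000 → van 2 (new)  [load 3000/3300]
  900 → van 1  [load 2900/3300]
  3000 → van 3 (new)  [load 3000/3300]
  3200 → van 4 (new)  [load 3200/3300]
  3200 → van 5 (new)  [load 3200/3300]
5 vans opened.

5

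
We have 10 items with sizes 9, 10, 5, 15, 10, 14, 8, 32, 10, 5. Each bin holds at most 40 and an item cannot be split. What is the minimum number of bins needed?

Total = 32 + 15 + 14 + 10 + 10 + 10 + 9 + 8 + 5 + 5 = 118.
Lower bound: ⌈118/40⌉ = 3 bins.
A packing using 3 bins:
  bin 1: 32 + 8 = 40
  bin 2: 15 + 14 + 10 = 39
  bin 3: 10 + 10 + 9 + 5 + 5 = 39
This matches the lower bound, so 3 is optimal.

3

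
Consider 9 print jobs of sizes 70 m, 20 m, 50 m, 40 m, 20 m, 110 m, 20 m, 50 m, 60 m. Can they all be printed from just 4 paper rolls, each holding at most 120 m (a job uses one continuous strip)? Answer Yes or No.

A valid assignment using 4 paper rolls:
  roll 1: 110 = 110
  roll 2: 70 + 50 = 120
  roll 3: 60 + 50 = 110
  roll 4: 40 + 20 + 20 + 20 = 100
Every load is within 120 m, so 4 paper rolls suffice.

Yes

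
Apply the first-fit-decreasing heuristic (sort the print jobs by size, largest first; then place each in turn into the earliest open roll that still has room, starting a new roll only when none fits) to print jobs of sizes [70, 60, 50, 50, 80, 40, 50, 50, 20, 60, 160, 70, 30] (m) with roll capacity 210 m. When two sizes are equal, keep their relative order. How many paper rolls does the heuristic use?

Sorted descending: 160, 80, 70, 70, 60, 60, 50, 50, 50, 50, 40, 30, 20.
  160 → roll 1 (new)  [load 160/210]
  80 → roll 2 (new)  [load 80/210]
  70 → roll 2  [load 150/210]
  70 → roll 3 (new)  [load 70/210]
  60 → roll 2  [load 210/210]
  60 → roll 3  [load 130/210]
  50 → roll 1  [load 210/210]
  50 → roll 3  [load 180/210]
  50 → roll 4 (new)  [load 50/210]
  50 → roll 4  [load 100/210]
  40 → roll 4  [load 140/210]
  30 → roll 3  [load 210/210]
  20 → roll 4  [load 160/210]
4 paper rolls opened.

4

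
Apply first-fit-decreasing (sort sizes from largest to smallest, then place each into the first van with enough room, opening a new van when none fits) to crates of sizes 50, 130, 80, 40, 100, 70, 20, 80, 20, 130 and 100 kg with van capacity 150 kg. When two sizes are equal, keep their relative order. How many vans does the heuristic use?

6

Sorted descending: 130, 130, 100, 100, 80, 80, 70, 50, 40, 20, 20.
  130 → van 1 (new)  [load 130/150]
  130 → van 2 (new)  [load 130/150]
  100 → van 3 (new)  [load 100/150]
  100 → van 4 (new)  [load 100/150]
  80 → van 5 (new)  [load 80/150]
  80 → van 6 (new)  [load 80/150]
  70 → van 5  [load 150/150]
  50 → van 3  [load 150/150]
  40 → van 4  [load 140/150]
  20 → van 1  [load 150/150]
  20 → van 2  [load 150/150]
6 vans opened.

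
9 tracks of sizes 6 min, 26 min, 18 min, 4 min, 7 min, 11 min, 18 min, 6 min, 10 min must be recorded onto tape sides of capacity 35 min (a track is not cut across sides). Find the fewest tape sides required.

4

Total = 26 + 18 + 18 + 11 + 10 + 7 + 6 + 6 + 4 = 106 min.
Lower bound: ⌈106/35⌉ = 4 tape sides.
A packing using 4 tape sides:
  side 1: 26 + 7 = 33
  side 2: 18 + 11 + 6 = 35
  side 3: 18 + 10 + 6 = 34
  side 4: 4 = 4
This matches the lower bound, so 4 is optimal.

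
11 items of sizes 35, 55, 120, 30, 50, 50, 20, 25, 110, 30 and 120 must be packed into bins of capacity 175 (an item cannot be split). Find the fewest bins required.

4

Total = 120 + 120 + 110 + 55 + 50 + 50 + 35 + 30 + 30 + 25 + 20 = 645.
Lower bound: ⌈645/175⌉ = 4 bins.
A packing using 4 bins:
  bin 1: 120 + 55 = 175
  bin 2: 120 + 50 = 170
  bin 3: 110 + 50 = 160
  bin 4: 35 + 30 + 30 + 25 + 20 = 140
This matches the lower bound, so 4 is optimal.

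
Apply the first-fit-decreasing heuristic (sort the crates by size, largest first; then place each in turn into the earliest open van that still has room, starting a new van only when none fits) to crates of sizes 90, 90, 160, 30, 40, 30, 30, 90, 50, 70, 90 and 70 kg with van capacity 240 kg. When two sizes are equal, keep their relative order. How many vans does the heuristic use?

4

Sorted descending: 160, 90, 90, 90, 90, 70, 70, 50, 40, 30, 30, 30.
  160 → van 1 (new)  [load 160/240]
  90 → van 2 (new)  [load 90/240]
  90 → van 2  [load 180/240]
  90 → van 3 (new)  [load 90/240]
  90 → van 3  [load 180/240]
  70 → van 1  [load 230/240]
  70 → van 4 (new)  [load 70/240]
  50 → van 2  [load 230/240]
  40 → van 3  [load 220/240]
  30 → van 4  [load 100/240]
  30 → van 4  [load 130/240]
  30 → van 4  [load 160/240]
4 vans opened.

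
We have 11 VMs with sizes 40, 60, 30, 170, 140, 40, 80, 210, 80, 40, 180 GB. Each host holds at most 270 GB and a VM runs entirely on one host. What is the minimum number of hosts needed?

Total = 210 + 180 + 170 + 140 + 80 + 80 + 60 + 40 + 40 + 40 + 30 = 1070 GB.
Lower bound: ⌈1070/270⌉ = 4 hosts.
A packing using 5 hosts:
  host 1: 210 + 60 = 270
  host 2: 180 + 80 = 260
  host 3: 170 + 80 = 250
  host 4: 140 + 40 + 40 + 40 = 260
  host 5: 30 = 30
No arrangement into 4 hosts stays within capacity, so 5 is optimal.

5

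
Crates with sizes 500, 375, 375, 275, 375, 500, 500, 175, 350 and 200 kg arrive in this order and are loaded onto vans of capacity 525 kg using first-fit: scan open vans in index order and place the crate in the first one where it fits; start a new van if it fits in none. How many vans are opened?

9

  500 → van 1 (new)  [load 500/525]
  375 → van 2 (new)  [load 375/525]
  375 → van 3 (new)  [load 375/525]
  275 → van 4 (new)  [load 275/525]
  375 → van 5 (new)  [load 375/525]
  500 → van 6 (new)  [load 500/525]
  500 → van 7 (new)  [load 500/525]
  175 → van 4  [load 450/525]
  350 → van 8 (new)  [load 350/525]
  200 → van 9 (new)  [load 200/525]
9 vans opened.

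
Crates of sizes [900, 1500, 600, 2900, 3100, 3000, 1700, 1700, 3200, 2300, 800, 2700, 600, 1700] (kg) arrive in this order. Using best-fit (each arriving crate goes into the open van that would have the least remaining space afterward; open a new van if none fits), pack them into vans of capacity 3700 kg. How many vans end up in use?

9

  900 → van 1 (new)  [load 900/3700]
  1500 → van 1  [load 2400/3700]
  600 → van 1  [load 3000/3700]
  2900 → van 2 (new)  [load 2900/3700]
  3100 → van 3 (new)  [load 3100/3700]
  3000 → van 4 (new)  [load 3000/3700]
  1700 → van 5 (new)  [load 1700/3700]
  1700 → van 5  [load 3400/3700]
  3200 → van 6 (new)  [load 3200/3700]
  2300 → van 7 (new)  [load 2300/3700]
  800 → van 2  [load 3700/3700]
  2700 → van 8 (new)  [load 2700/3700]
  600 → van 3  [load 3700/3700]
  1700 → van 9 (new)  [load 1700/3700]
9 vans opened.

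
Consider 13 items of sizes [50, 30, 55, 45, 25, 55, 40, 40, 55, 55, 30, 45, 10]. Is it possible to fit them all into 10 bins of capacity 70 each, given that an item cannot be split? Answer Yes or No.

A valid assignment using 9 bins:
  bin 1: 55 + 10 = 65
  bin 2: 55 = 55
  bin 3: 55 = 55
  bin 4: 55 = 55
  bin 5: 50 = 50
  bin 6: 45 + 25 = 70
  bin 7: 45 = 45
  bin 8: 40 + 30 = 70
  bin 9: 40 + 30 = 70
That uses only 9 ≤ 10, so 10 bins are enough.

Yes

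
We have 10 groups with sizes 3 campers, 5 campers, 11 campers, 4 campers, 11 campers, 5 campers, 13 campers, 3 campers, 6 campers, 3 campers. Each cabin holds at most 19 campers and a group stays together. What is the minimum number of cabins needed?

4

Total = 13 + 11 + 11 + 6 + 5 + 5 + 4 + 3 + 3 + 3 = 64 campers.
Lower bound: ⌈64/19⌉ = 4 cabins.
A packing using 4 cabins:
  cabin 1: 13 + 6 = 19
  cabin 2: 11 + 5 + 3 = 19
  cabin 3: 11 + 5 + 3 = 19
  cabin 4: 4 + 3 = 7
This matches the lower bound, so 4 is optimal.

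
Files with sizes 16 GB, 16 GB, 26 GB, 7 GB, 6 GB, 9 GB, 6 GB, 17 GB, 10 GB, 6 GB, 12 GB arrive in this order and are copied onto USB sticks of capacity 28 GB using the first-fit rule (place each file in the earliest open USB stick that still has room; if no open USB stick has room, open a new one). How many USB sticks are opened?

  16 → USB stick 1 (new)  [load 16/28]
  16 → USB stick 2 (new)  [load 16/28]
  26 → USB stick 3 (new)  [load 26/28]
  7 → USB stick 1  [load 23/28]
  6 → USB stick 2  [load 22/28]
  9 → USB stick 4 (new)  [load 9/28]
  6 → USB stick 2  [load 28/28]
  17 → USB stick 4  [load 26/28]
  10 → USB stick 5 (new)  [load 10/28]
  6 → USB stick 5  [load 16/28]
  12 → USB stick 5  [load 28/28]
5 USB sticks opened.

5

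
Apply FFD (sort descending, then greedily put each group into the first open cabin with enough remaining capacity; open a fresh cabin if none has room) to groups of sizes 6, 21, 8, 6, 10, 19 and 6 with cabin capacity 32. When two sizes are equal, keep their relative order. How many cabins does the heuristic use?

3

Sorted descending: 21, 19, 10, 8, 6, 6, 6.
  21 → cabin 1 (new)  [load 21/32]
  19 → cabin 2 (new)  [load 19/32]
  10 → cabin 1  [load 31/32]
  8 → cabin 2  [load 27/32]
  6 → cabin 3 (new)  [load 6/32]
  6 → cabin 3  [load 12/32]
  6 → cabin 3  [load 18/32]
3 cabins opened.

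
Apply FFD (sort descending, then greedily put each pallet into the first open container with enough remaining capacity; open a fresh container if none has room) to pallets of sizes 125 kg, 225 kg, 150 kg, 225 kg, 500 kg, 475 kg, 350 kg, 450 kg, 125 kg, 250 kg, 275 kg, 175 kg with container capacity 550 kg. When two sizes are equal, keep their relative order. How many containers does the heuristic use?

Sorted descending: 500, 475, 450, 350, 275, 250, 225, 225, 175, 150, 125, 125.
  500 → container 1 (new)  [load 500/550]
  475 → container 2 (new)  [load 475/550]
  450 → container 3 (new)  [load 450/550]
  350 → container 4 (new)  [load 350/550]
  275 → container 5 (new)  [load 275/550]
  250 → container 5  [load 525/550]
  225 → container 6 (new)  [load 225/550]
  225 → container 6  [load 450/550]
  175 → container 4  [load 525/550]
  150 → container 7 (new)  [load 150/550]
  125 → container 7  [load 275/550]
  125 → container 7  [load 400/550]
7 containers opened.

7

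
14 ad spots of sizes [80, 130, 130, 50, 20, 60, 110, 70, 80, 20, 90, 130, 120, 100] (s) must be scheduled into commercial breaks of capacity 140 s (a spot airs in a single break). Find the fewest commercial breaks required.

10

Total = 130 + 130 + 130 + 120 + 110 + 100 + 90 + 80 + 80 + 70 + 60 + 50 + 20 + 20 = 1190 s.
Lower bound: ⌈1190/140⌉ = 9 commercial breaks.
A packing using 10 commercial breaks:
  break 1: 130 = 130
  break 2: 130 = 130
  break 3: 130 = 130
  break 4: 120 + 20 = 140
  break 5: 110 + 20 = 130
  break 6: 100 = 100
  break 7: 90 + 50 = 140
  break 8: 80 + 60 = 140
  break 9: 80 = 80
  break 10: 70 = 70
No arrangement into 9 commercial breaks stays within capacity, so 10 is optimal.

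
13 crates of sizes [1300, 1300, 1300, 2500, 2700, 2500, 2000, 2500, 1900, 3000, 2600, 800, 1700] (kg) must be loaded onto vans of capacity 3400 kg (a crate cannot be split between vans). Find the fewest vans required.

Total = 3000 + 2700 + 2600 + 2500 + 2500 + 2500 + 2000 + 1900 + 1700 + 1300 + 1300 + 1300 + 800 = 26100 kg.
Lower bound: ⌈26100/3400⌉ = 8 vans.
A packing using 9 vans:
  van 1: 3000 = 3000
  van 2: 2700 = 2700
  van 3: 2600 + 800 = 3400
  van 4: 2500 = 2500
  van 5: 2500 = 2500
  van 6: 2500 = 2500
  van 7: 2000 + 1300 = 3300
  van 8: 1900 + 1300 = 3200
  van 9: 1700 + 1300 = 3000
No arrangement into 8 vans stays within capacity, so 9 is optimal.

9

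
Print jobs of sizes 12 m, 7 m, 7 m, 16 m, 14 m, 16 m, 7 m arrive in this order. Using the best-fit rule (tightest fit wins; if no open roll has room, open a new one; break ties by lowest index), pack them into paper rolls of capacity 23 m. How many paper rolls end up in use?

  12 → roll 1 (new)  [load 12/23]
  7 → roll 1  [load 19/23]
  7 → roll 2 (new)  [load 7/23]
  16 → roll 2  [load 23/23]
  14 → roll 3 (new)  [load 14/23]
  16 → roll 4 (new)  [load 16/23]
  7 → roll 4  [load 23/23]
4 paper rolls opened.

4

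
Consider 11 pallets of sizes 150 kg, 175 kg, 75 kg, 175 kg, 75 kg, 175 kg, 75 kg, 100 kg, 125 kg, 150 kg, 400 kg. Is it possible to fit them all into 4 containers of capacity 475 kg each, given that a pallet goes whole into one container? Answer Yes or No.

Yes

A valid assignment using 4 containers:
  container 1: 400 + 75 = 475
  container 2: 175 + 175 + 125 = 475
  container 3: 175 + 150 + 150 = 475
  container 4: 100 + 75 + 75 = 250
Every load is within 475 kg, so 4 containers suffice.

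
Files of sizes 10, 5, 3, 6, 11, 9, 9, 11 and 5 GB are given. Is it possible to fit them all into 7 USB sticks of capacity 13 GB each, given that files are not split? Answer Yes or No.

Yes

A valid assignment using 7 USB sticks:
  USB stick 1: 11 = 11
  USB stick 2: 11 = 11
  USB stick 3: 10 + 3 = 13
  USB stick 4: 9 = 9
  USB stick 5: 9 = 9
  USB stick 6: 6 + 5 = 11
  USB stick 7: 5 = 5
Every load is within 13 GB, so 7 USB sticks suffice.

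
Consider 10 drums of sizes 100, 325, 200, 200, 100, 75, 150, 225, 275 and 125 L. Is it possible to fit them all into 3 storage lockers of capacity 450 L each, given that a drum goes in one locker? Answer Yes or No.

Total = 1775 L; ⌈1775/450⌉ = 4.
At least 4 storage lockers are required, but only 3 are allowed.

No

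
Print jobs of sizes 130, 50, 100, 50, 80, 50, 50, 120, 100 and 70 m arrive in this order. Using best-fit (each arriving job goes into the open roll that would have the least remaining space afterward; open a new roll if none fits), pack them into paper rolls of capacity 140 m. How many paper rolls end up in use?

  130 → roll 1 (new)  [load 130/140]
  50 → roll 2 (new)  [load 50/140]
  100 → roll 3 (new)  [load 100/140]
  50 → roll 2  [load 100/140]
  80 → roll 4 (new)  [load 80/140]
  50 → roll 4  [load 130/140]
  50 → roll 5 (new)  [load 50/140]
  120 → roll 6 (new)  [load 120/140]
  100 → roll 7 (new)  [load 100/140]
  70 → roll 5  [load 120/140]
7 paper rolls opened.

7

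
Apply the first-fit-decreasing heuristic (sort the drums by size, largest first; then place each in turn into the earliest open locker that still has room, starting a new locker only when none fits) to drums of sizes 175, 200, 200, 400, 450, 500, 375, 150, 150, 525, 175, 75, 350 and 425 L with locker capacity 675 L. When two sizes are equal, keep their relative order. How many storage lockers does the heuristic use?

Sorted descending: 525, 500, 450, 425, 400, 375, 350, 200, 200, 175, 175, 150, 150, 75.
  525 → locker 1 (new)  [load 525/675]
  500 → locker 2 (new)  [load 500/675]
  450 → locker 3 (new)  [load 450/675]
  425 → locker 4 (new)  [load 425/675]
  400 → locker 5 (new)  [load 400/675]
  375 → locker 6 (new)  [load 375/675]
  350 → locker 7 (new)  [load 350/675]
  200 → locker 3  [load 650/675]
  200 → locker 4  [load 625/675]
  175 → locker 2  [load 675/675]
  175 → locker 5  [load 575/675]
  150 → locker 1  [load 675/675]
  150 → locker 6  [load 525/675]
  75 → locker 5  [load 650/675]
7 storage lockers opened.

7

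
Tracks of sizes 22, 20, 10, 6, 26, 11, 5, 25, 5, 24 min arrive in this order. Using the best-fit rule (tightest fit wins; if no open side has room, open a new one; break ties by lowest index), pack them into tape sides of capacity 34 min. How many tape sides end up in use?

  22 → side 1 (new)  [load 22/34]
  20 → side 2 (new)  [load 20/34]
  10 → side 1  [load 32/34]
  6 → side 2  [load 26/34]
  26 → side 3 (new)  [load 26/34]
  11 → side 4 (new)  [load 11/34]
  5 → side 2  [load 31/34]
  25 → side 5 (new)  [load 25/34]
  5 → side 3  [load 31/34]
  24 → side 6 (new)  [load 24/34]
6 tape sides opened.

6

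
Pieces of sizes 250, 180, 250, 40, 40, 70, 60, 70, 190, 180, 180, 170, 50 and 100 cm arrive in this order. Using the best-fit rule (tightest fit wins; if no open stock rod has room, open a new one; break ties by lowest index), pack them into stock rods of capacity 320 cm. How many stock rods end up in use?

  250 → stock rod 1 (new)  [load 250/320]
  180 → stock rod 2 (new)  [load 180/320]
  250 → stock rod 3 (new)  [load 250/320]
  40 → stock rod 1  [load 290/320]
  40 → stock rod 3  [load 290/320]
  70 → stock rod 2  [load 250/320]
  60 → stock rod 2  [load 310/320]
  70 → stock rod 4 (new)  [load 70/320]
  190 → stock rod 4  [load 260/320]
  180 → stock rod 5 (new)  [load 180/320]
  180 → stock rod 6 (new)  [load 180/320]
  170 → stock rod 7 (new)  [load 170/320]
  50 → stock rod 4  [load 310/320]
  100 → stock rod 5  [load 280/320]
7 stock rods opened.

7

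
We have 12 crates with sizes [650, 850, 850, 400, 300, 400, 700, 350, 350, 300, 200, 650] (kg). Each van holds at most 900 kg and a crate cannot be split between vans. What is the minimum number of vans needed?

8

Total = 850 + 850 + 700 + 650 + 650 + 400 + 400 + 350 + 350 + 300 + 300 + 200 = 6000 kg.
Lower bound: ⌈6000/900⌉ = 7 vans.
A packing using 8 vans:
  van 1: 850 = 850
  van 2: 850 = 850
  van 3: 700 + 200 = 900
  van 4: 650 = 650
  van 5: 650 = 650
  van 6: 400 + 400 = 800
  van 7: 350 + 350 = 700
  van 8: 300 + 300 = 600
No arrangement into 7 vans stays within capacity, so 8 is optimal.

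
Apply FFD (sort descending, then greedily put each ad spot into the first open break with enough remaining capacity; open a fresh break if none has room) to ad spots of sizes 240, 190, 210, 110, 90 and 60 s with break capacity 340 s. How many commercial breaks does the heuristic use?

3

Sorted descending: 240, 210, 190, 110, 90, 60.
  240 → break 1 (new)  [load 240/340]
  210 → break 2 (new)  [load 210/340]
  190 → break 3 (new)  [load 190/340]
  110 → break 2  [load 320/340]
  90 → break 1  [load 330/340]
  60 → break 3  [load 250/340]
3 commercial breaks opened.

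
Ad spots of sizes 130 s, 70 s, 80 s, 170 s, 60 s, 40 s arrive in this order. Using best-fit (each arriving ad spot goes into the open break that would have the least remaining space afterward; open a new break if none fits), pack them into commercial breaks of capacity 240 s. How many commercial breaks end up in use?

3

  130 → break 1 (new)  [load 130/240]
  70 → break 1  [load 200/240]
  80 → break 2 (new)  [load 80/240]
  170 → break 3 (new)  [load 170/240]
  60 → break 3  [load 230/240]
  40 → break 1  [load 240/240]
3 commercial breaks opened.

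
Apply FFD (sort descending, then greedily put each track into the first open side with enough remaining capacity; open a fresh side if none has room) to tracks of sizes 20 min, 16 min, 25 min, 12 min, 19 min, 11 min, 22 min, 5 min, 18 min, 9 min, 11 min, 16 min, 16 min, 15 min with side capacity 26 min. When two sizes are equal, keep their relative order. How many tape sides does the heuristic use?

10

Sorted descending: 25, 22, 20, 19, 18, 16, 16, 16, 15, 12, 11, 11, 9, 5.
  25 → side 1 (new)  [load 25/26]
  22 → side 2 (new)  [load 22/26]
  20 → side 3 (new)  [load 20/26]
  19 → side 4 (new)  [load 19/26]
  18 → side 5 (new)  [load 18/26]
  16 → side 6 (new)  [load 16/26]
  16 → side 7 (new)  [load 16/26]
  16 → side 8 (new)  [load 16/26]
  15 → side 9 (new)  [load 15/26]
  12 → side 10 (new)  [load 12/26]
  11 → side 9  [load 26/26]
  11 → side 10  [load 23/26]
  9 → side 6  [load 25/26]
  5 → side 3  [load 25/26]
10 tape sides opened.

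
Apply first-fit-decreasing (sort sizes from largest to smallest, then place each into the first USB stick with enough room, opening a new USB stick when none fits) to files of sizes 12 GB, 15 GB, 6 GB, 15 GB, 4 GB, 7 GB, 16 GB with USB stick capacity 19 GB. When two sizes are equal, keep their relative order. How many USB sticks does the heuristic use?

5

Sorted descending: 16, 15, 15, 12, 7, 6, 4.
  16 → USB stick 1 (new)  [load 16/19]
  15 → USB stick 2 (new)  [load 15/19]
  15 → USB stick 3 (new)  [load 15/19]
  12 → USB stick 4 (new)  [load 12/19]
  7 → USB stick 4  [load 19/19]
  6 → USB stick 5 (new)  [load 6/19]
  4 → USB stick 2  [load 19/19]
5 USB sticks opened.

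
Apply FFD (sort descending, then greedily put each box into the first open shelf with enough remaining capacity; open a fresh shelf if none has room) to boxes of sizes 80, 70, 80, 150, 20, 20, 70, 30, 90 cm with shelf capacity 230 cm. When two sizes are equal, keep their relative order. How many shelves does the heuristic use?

Sorted descending: 150, 90, 80, 80, 70, 70, 30, 20, 20.
  150 → shelf 1 (new)  [load 150/230]
  90 → shelf 2 (new)  [load 90/230]
  80 → shelf 1  [load 230/230]
  80 → shelf 2  [load 170/230]
  70 → shelf 3 (new)  [load 70/230]
  70 → shelf 3  [load 140/230]
  30 → shelf 2  [load 200/230]
  20 → shelf 2  [load 220/230]
  20 → shelf 3  [load 160/230]
3 shelves opened.

3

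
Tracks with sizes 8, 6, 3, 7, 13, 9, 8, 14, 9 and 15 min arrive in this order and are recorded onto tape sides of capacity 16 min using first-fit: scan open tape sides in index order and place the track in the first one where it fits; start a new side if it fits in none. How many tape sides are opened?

8

  8 → side 1 (new)  [load 8/16]
  6 → side 1  [load 14/16]
  3 → side 2 (new)  [load 3/16]
  7 → side 2  [load 10/16]
  13 → side 3 (new)  [load 13/16]
  9 → side 4 (new)  [load 9/16]
  8 → side 5 (new)  [load 8/16]
  14 → side 6 (new)  [load 14/16]
  9 → side 7 (new)  [load 9/16]
  15 → side 8 (new)  [load 15/16]
8 tape sides opened.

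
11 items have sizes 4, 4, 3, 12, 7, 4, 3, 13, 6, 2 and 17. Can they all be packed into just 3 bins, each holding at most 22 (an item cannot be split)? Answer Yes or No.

No

Total = 75; ⌈75/22⌉ = 4.
At least 4 bins are required, but only 3 are allowed.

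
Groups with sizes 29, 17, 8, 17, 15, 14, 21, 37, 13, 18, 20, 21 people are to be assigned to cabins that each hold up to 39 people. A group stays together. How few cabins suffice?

Total = 37 + 29 + 21 + 21 + 20 + 18 + 17 + 17 + 15 + 14 + 13 + 8 = 230 people.
Lower bound: ⌈230/39⌉ = 6 cabins.
A packing using 7 cabins:
  cabin 1: 37 = 37
  cabin 2: 29 + 8 = 37
  cabin 3: 21 + 18 = 39
  cabin 4: 21 + 17 = 38
  cabin 5: 20 + 17 = 37
  cabin 6: 15 + 14 = 29
  cabin 7: 13 = 13
No arrangement into 6 cabins stays within capacity, so 7 is optimal.

7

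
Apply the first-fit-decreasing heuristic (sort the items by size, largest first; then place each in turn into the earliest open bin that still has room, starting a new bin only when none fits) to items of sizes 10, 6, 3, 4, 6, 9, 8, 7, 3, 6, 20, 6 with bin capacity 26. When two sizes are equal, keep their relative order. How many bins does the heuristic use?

Sorted descending: 20, 10, 9, 8, 7, 6, 6, 6, 6, 4, 3, 3.
  20 → bin 1 (new)  [load 20/26]
  10 → bin 2 (new)  [load 10/26]
  9 → bin 2  [load 19/26]
  8 → bin 3 (new)  [load 8/26]
  7 → bin 2  [load 26/26]
  6 → bin 1  [load 26/26]
  6 → bin 3  [load 14/26]
  6 → bin 3  [load 20/26]
  6 → bin 3  [load 26/26]
  4 → bin 4 (new)  [load 4/26]
  3 → bin 4  [load 7/26]
  3 → bin 4  [load 10/26]
4 bins opened.

4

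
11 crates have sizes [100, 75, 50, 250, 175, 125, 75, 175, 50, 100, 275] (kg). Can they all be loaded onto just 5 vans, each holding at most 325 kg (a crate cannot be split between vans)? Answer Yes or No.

A valid assignment using 5 vans:
  van 1: 275 + 50 = 325
  van 2: 250 + 75 = 325
  van 3: 175 + 125 = 300
  van 4: 175 + 100 + 50 = 325
  van 5: 100 + 75 = 175
Every load is within 325 kg, so 5 vans suffice.

Yes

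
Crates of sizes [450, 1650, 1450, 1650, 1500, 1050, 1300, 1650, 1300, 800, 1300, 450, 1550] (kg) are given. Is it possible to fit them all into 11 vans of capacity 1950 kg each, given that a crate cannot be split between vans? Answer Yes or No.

A valid assignment using 10 vans:
  van 1: 1650 = 1650
  van 2: 1650 = 1650
  van 3: 1650 = 1650
  van 4: 1550 = 1550
  van 5: 1500 + 450 = 1950
  van 6: 1450 + 450 = 1900
  van 7: 1300 = 1300
  van 8: 1300 = 1300
  van 9: 1300 = 1300
  van 10: 1050 + 800 = 1850
That uses only 10 ≤ 11, so 11 vans are enough.

Yes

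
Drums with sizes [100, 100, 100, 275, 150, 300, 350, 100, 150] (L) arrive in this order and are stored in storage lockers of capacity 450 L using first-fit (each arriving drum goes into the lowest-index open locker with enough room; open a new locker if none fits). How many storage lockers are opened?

  100 → locker 1 (new)  [load 100/450]
  100 → locker 1  [load 200/450]
  100 → locker 1  [load 300/450]
  275 → locker 2 (new)  [load 275/450]
  150 → locker 1  [load 450/450]
  300 → locker 3 (new)  [load 300/450]
  350 → locker 4 (new)  [load 350/450]
  100 → locker 2  [load 375/450]
  150 → locker 3  [load 450/450]
4 storage lockers opened.

4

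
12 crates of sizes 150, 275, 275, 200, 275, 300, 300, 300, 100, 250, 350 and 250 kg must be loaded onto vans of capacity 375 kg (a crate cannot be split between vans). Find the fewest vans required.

Total = 350 + 300 + 300 + 300 + 275 + 275 + 275 + 250 + 250 + 200 + 150 + 100 = 3025 kg.
Lower bound: ⌈3025/375⌉ = 9 vans.
Also, 10 crates each exceed 375/2 kg, and no two of those can share a van, so at least 10 vans are needed.
A packing using 10 vans:
  van 1: 350 = 350
  van 2: 300 = 300
  van 3: 300 = 300
  van 4: 300 = 300
  van 5: 275 + 100 = 375
  van 6: 275 = 275
  van 7: 275 = 275
  van 8: 250 = 250
  van 9: 250 = 250
  van 10: 200 + 150 = 350
This matches the lower bound, so 10 is optimal.

10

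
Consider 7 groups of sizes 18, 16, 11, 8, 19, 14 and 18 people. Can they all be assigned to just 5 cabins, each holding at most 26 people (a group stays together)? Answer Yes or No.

A valid assignment using 5 cabins:
  cabin 1: 19 = 19
  cabin 2: 18 + 8 = 26
  cabin 3: 18 = 18
  cabin 4: 16 = 16
  cabin 5: 14 + 11 = 25
Every load is within 26 people, so 5 cabins suffice.

Yes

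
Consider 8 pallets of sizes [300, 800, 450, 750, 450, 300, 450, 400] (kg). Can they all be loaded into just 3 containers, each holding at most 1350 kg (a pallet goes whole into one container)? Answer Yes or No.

A valid assignment using 3 containers:
  container 1: 800 + 450 = 1250
  container 2: 750 + 300 + 300 = 1350
  container 3: 450 + 450 + 400 = 1300
Every load is within 1350 kg, so 3 containers suffice.

Yes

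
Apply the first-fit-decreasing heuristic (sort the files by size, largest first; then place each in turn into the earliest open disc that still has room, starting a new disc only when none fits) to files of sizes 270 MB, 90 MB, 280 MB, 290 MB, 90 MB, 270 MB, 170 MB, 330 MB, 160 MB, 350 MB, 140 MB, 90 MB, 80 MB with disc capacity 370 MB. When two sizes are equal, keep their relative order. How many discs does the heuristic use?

8

Sorted descending: 350, 330, 290, 280, 270, 270, 170, 160, 140, 90, 90, 90, 80.
  350 → disc 1 (new)  [load 350/370]
  330 → disc 2 (new)  [load 330/370]
  290 → disc 3 (new)  [load 290/370]
  280 → disc 4 (new)  [load 280/370]
  270 → disc 5 (new)  [load 270/370]
  270 → disc 6 (new)  [load 270/370]
  170 → disc 7 (new)  [load 170/370]
  160 → disc 7  [load 330/370]
  140 → disc 8 (new)  [load 140/370]
  90 → disc 4  [load 370/370]
  90 → disc 5  [load 360/370]
  90 → disc 6  [load 360/370]
  80 → disc 3  [load 370/370]
8 discs opened.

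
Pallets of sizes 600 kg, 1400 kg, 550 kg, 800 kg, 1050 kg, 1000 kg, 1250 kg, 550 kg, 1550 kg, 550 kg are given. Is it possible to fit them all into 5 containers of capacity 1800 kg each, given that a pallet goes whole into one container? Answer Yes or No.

Total = 9300 kg; ⌈9300/1800⌉ = 6.
At least 6 containers are required, but only 5 are allowed.

No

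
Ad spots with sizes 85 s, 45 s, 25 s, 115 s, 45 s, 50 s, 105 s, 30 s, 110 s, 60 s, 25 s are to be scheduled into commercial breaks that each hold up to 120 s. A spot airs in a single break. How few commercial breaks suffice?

7

Total = 115 + 110 + 105 + 85 + 60 + 50 + 45 + 45 + 30 + 25 + 25 = 695 s.
Lower bound: ⌈695/120⌉ = 6 commercial breaks.
A packing using 7 commercial breaks:
  break 1: 115 = 115
  break 2: 110 = 110
  break 3: 105 = 105
  break 4: 85 + 30 = 115
  break 5: 60 + 50 = 110
  break 6: 45 + 45 + 25 = 115
  break 7: 25 = 25
No arrangement into 6 commercial breaks stays within capacity, so 7 is optimal.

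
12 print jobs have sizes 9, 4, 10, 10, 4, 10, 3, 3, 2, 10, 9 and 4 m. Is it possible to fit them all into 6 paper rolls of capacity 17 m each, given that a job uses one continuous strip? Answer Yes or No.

Yes

A valid assignment using 6 paper rolls:
  roll 1: 10 + 4 + 3 = 17
  roll 2: 10 + 4 + 3 = 17
  roll 3: 10 + 4 + 2 = 16
  roll 4: 10 = 10
  roll 5: 9 = 9
  roll 6: 9 = 9
Every load is within 17 m, so 6 paper rolls suffice.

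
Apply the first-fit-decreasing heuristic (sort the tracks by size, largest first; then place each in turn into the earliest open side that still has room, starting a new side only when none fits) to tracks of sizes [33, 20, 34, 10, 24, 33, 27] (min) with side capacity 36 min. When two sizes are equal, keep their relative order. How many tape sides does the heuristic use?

6

Sorted descending: 34, 33, 33, 27, 24, 20, 10.
  34 → side 1 (new)  [load 34/36]
  33 → side 2 (new)  [load 33/36]
  33 → side 3 (new)  [load 33/36]
  27 → side 4 (new)  [load 27/36]
  24 → side 5 (new)  [load 24/36]
  20 → side 6 (new)  [load 20/36]
  10 → side 5  [load 34/36]
6 tape sides opened.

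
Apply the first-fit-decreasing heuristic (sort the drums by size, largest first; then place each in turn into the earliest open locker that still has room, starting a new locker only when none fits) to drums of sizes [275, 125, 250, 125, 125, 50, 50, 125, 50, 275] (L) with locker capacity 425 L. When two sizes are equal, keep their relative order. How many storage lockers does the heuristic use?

4

Sorted descending: 275, 275, 250, 125, 125, 125, 125, 50, 50, 50.
  275 → locker 1 (new)  [load 275/425]
  275 → locker 2 (new)  [load 275/425]
  250 → locker 3 (new)  [load 250/425]
  125 → locker 1  [load 400/425]
  125 → locker 2  [load 400/425]
  125 → locker 3  [load 375/425]
  125 → locker 4 (new)  [load 125/425]
  50 → locker 3  [load 425/425]
  50 → locker 4  [load 175/425]
  50 → locker 4  [load 225/425]
4 storage lockers opened.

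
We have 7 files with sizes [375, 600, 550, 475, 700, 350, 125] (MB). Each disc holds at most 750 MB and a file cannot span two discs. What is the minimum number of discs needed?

5

Total = 700 + 600 + 550 + 475 + 375 + 350 + 125 = 3175 MB.
Lower bound: ⌈3175/750⌉ = 5 discs.
A packing using 5 discs:
  disc 1: 700 = 700
  disc 2: 600 + 125 = 725
  disc 3: 550 = 550
  disc 4: 475 = 475
  disc 5: 375 + 350 = 725
This matches the lower bound, so 5 is optimal.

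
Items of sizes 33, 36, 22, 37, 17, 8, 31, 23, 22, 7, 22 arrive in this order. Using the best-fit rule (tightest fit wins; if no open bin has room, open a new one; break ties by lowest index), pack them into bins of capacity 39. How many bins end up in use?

  33 → bin 1 (new)  [load 33/39]
  36 → bin 2 (new)  [load 36/39]
  22 → bin 3 (new)  [load 22/39]
  37 → bin 4 (new)  [load 37/39]
  17 → bin 3  [load 39/39]
  8 → bin 5 (new)  [load 8/39]
  31 → bin 5  [load 39/39]
  23 → bin 6 (new)  [load 23/39]
  22 → bin 7 (new)  [load 22/39]
  7 → bin 6  [load 30/39]
  22 → bin 8 (new)  [load 22/39]
8 bins opened.

8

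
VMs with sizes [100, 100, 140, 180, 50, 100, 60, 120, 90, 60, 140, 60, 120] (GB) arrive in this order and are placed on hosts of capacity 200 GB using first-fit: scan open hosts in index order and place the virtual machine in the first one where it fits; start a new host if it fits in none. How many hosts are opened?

  100 → host 1 (new)  [load 100/200]
  100 → host 1  [load 200/200]
  140 → host 2 (new)  [load 140/200]
  180 → host 3 (new)  [load 180/200]
  50 → host 2  [load 190/200]
  100 → host 4 (new)  [load 100/200]
  60 → host 4  [load 160/200]
  120 → host 5 (new)  [load 120/200]
  90 → host 6 (new)  [load 90/200]
  60 → host 5  [load 180/200]
  140 → host 7 (new)  [load 140/200]
  60 → host 6  [load 150/200]
  120 → host 8 (new)  [load 120/200]
8 hosts opened.

8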